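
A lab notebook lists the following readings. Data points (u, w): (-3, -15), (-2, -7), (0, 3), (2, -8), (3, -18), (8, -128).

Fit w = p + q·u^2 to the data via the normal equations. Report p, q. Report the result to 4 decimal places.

p = 1.5442, q = -2.0252

XᵀX·[p, q]ᵀ = Xᵀw reads: 6·p + 90·q = -173;  90·p + 4290·q = -8549.
(Σ1 = 6, Σu^2 = 90, Σu^2·u^2 = 4290, Σw = -173, Σu^2·w = -8549.)
det = 6·4290 − 90² = 17640.
p = ((-173)·4290 − 90·(-8549))/17640 = 227/147; q = (6·(-8549) − 90·(-173))/17640 = -2977/1470.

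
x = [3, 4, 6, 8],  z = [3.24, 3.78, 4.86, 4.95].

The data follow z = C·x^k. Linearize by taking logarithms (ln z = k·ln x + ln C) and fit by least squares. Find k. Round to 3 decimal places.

Linearized form: ln z = k·ln x + ln C. From the 4 transformed points,
Sums: Σln x = 6.3561, Σ(ln x)² = 10.6632, Σln z = 5.6857, Σln x·ln z = 9.2936.
Normal system: [[10.6632, 6.3561]; [6.3561, 4]]·[k, ln C]ᵀ = [9.2936, 5.6857]ᵀ.
Δ = 10.6632·4 − (6.3561)² = 2.2529; k = (9.2936·4 − 6.3561·5.6857)/2.2529 = 0.45950, ln C = (10.6632·5.6857 − 6.3561·9.2936)/2.2529 = 0.69128.

k = 0.459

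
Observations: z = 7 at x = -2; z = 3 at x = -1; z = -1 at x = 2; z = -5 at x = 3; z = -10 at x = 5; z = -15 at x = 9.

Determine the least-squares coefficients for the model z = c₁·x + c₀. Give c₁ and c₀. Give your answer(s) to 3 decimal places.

c₁ = -2.004, c₀ = 1.844

Setting ∂/∂c₁ … = 0 gives: 124·c₁ + 16·c₀ = -219;  16·c₁ + 6·c₀ = -21.
(Σx·x = 124, Σx = 16, Σ1 = 6, Σx·z = -219, Σz = -21.)
det = 124·6 − 16² = 488.
c₁ = ((-219)·6 − 16·(-21))/488 = -489/244; c₀ = (124·(-21) − 16·(-219))/488 = 225/122.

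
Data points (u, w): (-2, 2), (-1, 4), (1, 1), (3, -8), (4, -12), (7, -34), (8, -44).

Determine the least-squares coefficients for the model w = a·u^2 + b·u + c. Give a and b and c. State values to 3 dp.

Forming MᵀM = [[6852, 938, 144]; [938, 144, 20]; [144, 20, 7]] and Mᵀw = [-4733, -669, -91]ᵀ gives MᵀM·[a, b, c]ᵀ = Mᵀw.
Solving the 3×3 system (Gaussian elimination) gives a = -6103/11158, b = -295303/212002, c = 236549/106001.

a = -0.547, b = -1.393, c = 2.232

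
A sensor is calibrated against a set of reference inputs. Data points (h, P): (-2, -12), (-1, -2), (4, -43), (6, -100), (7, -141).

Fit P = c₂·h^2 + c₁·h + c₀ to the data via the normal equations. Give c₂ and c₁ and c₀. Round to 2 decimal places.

c₂ = -3.06, c₁ = 1.07, c₀ = 2.24

From the data, Σh^2·h^2 = 3970, Σh^2·h = 614, Σh^2 = 106, Σh·h = 106, Σh = 14, Σ1 = 5.
Right-hand side: Σh^2·P = -11247, Σh·P = -1733, ΣP = -298.
Normal equations: [[3970, 614, 106]; [614, 106, 14]; [106, 14, 5]]·[c₂, c₁, c₀]ᵀ = [-11247, -1733, -298]ᵀ.
Row-reducing yields c₂ = -27655/9042, c₁ = 4843/4521, c₀ = 307/137.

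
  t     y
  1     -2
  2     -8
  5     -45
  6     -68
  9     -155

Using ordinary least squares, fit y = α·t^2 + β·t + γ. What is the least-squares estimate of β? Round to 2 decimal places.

β = 1.33

XᵀX·[α, β, γ]ᵀ = Xᵀy reads: 8499·α + 1079·β + 147·γ = -16162;  1079·α + 147·β + 23·γ = -2046;  147·α + 23·β + 5·γ = -278.
Inverting the 3×3 Gram matrix, [α, β, γ]ᵀ = [-12569/6158, 8213/6158, -5318/3079]ᵀ.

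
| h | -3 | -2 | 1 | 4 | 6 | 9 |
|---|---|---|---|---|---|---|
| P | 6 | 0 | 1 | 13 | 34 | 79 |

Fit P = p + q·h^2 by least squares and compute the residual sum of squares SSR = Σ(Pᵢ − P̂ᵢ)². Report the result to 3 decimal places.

The normal system MᵀM·[p, q]ᵀ = MᵀP is [[6, 147]; [147, 8211]]·[p, q]ᵀ = [133, 7886]ᵀ.
Determinant 6·8211 − 147² = 27657.
p = (133·8211 − 147·7886)/27657 = -3199/1317; q = (6·7886 − 147·133)/27657 = 3085/3073.
Residuals: -5588/9219, -14627/9219, 22357/9219, -5840/9219, 2659/9219, 1039/9219; SSR = 85396/9219.

SSR = 9.263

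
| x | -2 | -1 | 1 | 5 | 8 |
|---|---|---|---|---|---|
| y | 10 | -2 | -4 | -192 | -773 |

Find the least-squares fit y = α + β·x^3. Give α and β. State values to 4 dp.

α = -2.9277, β = -1.5045

Entries of AᵀA: Σ1 = 5, Σx^3 = 629, Σx^3·x^3 = 277835.
Moment sums: Σy = -961, Σx^3·y = -419858.
Eliminating β: 277835·(row 1) − 629·(row 2) gives 993534·α = 277835·(-961) − 629·(-419858) = -2908753, so α = -2908753/993534.
Then β = ((-419858) − 629·(-2908753/993534))/277835 = -1494821/993534.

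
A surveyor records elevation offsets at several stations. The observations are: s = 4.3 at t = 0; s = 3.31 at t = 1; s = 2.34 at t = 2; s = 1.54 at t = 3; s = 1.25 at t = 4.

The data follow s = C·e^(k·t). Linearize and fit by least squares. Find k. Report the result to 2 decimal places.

k = -0.32

With ln sᵢ as the transformed response and tᵢ as the regressor:
Σt = 10.0000, Σ(t)² = 30.0000, Σln s = 4.1606, Σt·ln s = 5.0852.
Normal system: [[30.0000, 10.0000]; [10.0000, 5]]·[k, ln C]ᵀ = [5.0852, 4.1606]ᵀ.
Solving (det = 50.0000): k = -0.32361, ln C = 1.47935.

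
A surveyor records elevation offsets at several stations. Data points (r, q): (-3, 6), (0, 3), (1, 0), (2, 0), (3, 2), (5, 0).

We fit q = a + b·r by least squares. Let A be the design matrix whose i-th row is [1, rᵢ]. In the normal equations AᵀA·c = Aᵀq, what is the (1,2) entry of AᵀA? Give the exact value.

Row 1 ↔ basis 1, column 2 ↔ basis r, so (AᵀA)_{1,2} = Σᵢ r = (1)·(-3) + (1)·(0) + (1)·(1) + (1)·(2) + (1)·(3) + (1)·(5) = 8.

8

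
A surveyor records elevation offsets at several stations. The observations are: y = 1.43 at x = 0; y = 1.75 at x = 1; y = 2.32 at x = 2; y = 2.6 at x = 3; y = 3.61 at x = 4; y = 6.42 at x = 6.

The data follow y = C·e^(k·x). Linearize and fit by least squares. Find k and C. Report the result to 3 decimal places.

k = 0.248, C = 1.371

With ln yᵢ as the transformed response and xᵢ as the regressor:
Over the data: Σx = 16.0000, Σ(x)² = 66.0000, Σln y = 5.8575, Σx·ln y = 21.4006.
Normal system: [[66.0000, 16.0000]; [16.0000, 6]]·[k, ln C]ᵀ = [21.4006, 5.8575]ᵀ.
Slope k = (n·Σx·ln y − Σx·Σln y)/(n·Σ(x)² − (Σx)²) = (6·21.4006 − 16.0000·5.8575)/140.0000 = 0.24774; ln C = (Σln y − k·Σx)/n = 0.31560, so C = exp(0.31560) = 1.37109.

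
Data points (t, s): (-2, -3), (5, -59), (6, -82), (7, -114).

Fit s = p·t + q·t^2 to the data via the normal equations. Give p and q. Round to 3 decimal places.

p = -1.938, q = -2.009

From the data, Σt·t = 114, Σt·t^2 = 676, Σt^2·t^2 = 4338.
For Mᵀs: Σt·s = -1579, Σt^2·s = -10025.
So MᵀM·[p, q]ᵀ = Mᵀs: [[114, 676]; [676, 4338]]·[p, q]ᵀ = [-1579, -10025]ᵀ.
det = 114·4338 − 676² = 37556.
p = ((-1579)·4338 − 676·(-10025))/37556 = -36401/18778; q = (114·(-10025) − 676·(-1579))/37556 = -37723/18778.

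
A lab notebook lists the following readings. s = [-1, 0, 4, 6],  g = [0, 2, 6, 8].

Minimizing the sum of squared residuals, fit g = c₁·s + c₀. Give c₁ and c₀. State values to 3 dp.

The normal system XᵀX·[c₁, c₀]ᵀ = Xᵀg is [[53, 9]; [9, 4]]·[c₁, c₀]ᵀ = [72, 16]ᵀ.
Eliminating c₀: 4·(row 1) − 9·(row 2) gives 131·c₁ = 4·72 − 9·16 = 144, so c₁ = 144/131.
Then c₀ = (16 − 9·(144/131))/4 = 200/131.

c₁ = 1.099, c₀ = 1.527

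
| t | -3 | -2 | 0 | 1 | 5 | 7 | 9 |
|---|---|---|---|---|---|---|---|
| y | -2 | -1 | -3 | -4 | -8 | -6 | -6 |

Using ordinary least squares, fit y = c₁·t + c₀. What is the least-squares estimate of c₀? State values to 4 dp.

c₀ = -3.1611

Entries of MᵀM: Σt·t = 169, Σt = 17, Σ1 = 7.
Moment sums: Σt·y = -132, Σy = -30.
Normal equations: [[169, 17]; [17, 7]]·[c₁, c₀]ᵀ = [-132, -30]ᵀ.
Determinant 169·7 − 17² = 894.
c₁ = ((-132)·7 − 17·(-30))/894 = -69/149; c₀ = (169·(-30) − 17·(-132))/894 = -471/149.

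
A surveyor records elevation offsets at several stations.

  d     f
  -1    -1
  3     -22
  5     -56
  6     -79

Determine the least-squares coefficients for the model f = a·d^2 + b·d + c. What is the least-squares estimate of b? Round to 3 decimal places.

b = -1.313

Entries of XᵀX: Σd^2·d^2 = 2003, Σd^2·d = 367, Σd^2 = 71, Σd·d = 71, Σd = 13, Σ1 = 4.
Right-hand side: Σd^2·f = -4443, Σd·f = -819, Σf = -158.
So XᵀX·[a, b, c]ᵀ = Xᵀf: [[2003, 367, 71]; [367, 71, 13]; [71, 13, 4]]·[a, b, c]ᵀ = [-4443, -819, -158]ᵀ.
Solving the 3×3 system (Gaussian elimination) gives a = -731/372, b = -2443/1860, c = -109/310.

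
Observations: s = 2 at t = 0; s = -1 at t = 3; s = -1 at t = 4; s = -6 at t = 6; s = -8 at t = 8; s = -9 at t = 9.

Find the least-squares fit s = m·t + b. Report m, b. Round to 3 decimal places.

m = -1.304, b = 2.685

Setting ∂/∂m … = 0 gives: 206·m + 30·b = -188;  30·m + 6·b = -23.
Determinant 206·6 − 30² = 336.
m = ((-188)·6 − 30·(-23))/336 = -73/56; b = (206·(-23) − 30·(-188))/336 = 451/168.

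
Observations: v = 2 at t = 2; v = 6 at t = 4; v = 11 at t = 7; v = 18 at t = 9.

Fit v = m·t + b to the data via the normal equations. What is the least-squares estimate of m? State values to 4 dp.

Entries of MᵀM: Σt·t = 150, Σt = 22, Σ1 = 4.
Right-hand side: Σt·v = 267, Σv = 37.
Normal equations: [[150, 22]; [22, 4]]·[m, b]ᵀ = [267, 37]ᵀ.
det = 150·4 − 22² = 116.
m = (267·4 − 22·37)/116 = 127/58; b = (150·37 − 22·267)/116 = -81/29.

m = 2.1897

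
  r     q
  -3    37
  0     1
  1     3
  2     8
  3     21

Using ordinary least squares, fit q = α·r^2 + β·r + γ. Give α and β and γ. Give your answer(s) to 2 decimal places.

α = 3.04, β = -2.66, γ = 1.63

MᵀM·[α, β, γ]ᵀ = Mᵀq reads: 179·α + 9·β + 23·γ = 557;  9·α + 23·β + 3·γ = -29;  23·α + 3·β + 5·γ = 70.
(Σr^2·r^2 = 179, Σr^2·r = 9, Σr^2 = 23, Σr·r = 23, Σr = 3, Σ1 = 5, Σr^2·q = 557, Σr·q = -29, Σq = 70.)
Solving the 3×3 system (Gaussian elimination) gives α = 11603/3822, β = -3391/1274, γ = 3119/1911.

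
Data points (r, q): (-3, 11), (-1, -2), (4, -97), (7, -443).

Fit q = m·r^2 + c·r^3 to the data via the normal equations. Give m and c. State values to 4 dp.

Sums needed: Σr^2·r^2 = 2739, Σr^2·r^3 = 17587, Σr^3·r^3 = 122475.
And Σr^2·q = -23162, Σr^3·q = -158452.
Normal equations: [[2739, 17587]; [17587, 122475]]·[m, c]ᵀ = [-23162, -158452]ᵀ.
Eliminating c: 122475·(row 1) − 17587·(row 2) gives 26156456·m = 122475·(-23162) − 17587·(-158452) = -50070626, so m = -25035313/13078228.
Then c = ((-158452) − 17587·(-25035313/13078228))/122475 = -13324967/13078228.

m = -1.9143, c = -1.0189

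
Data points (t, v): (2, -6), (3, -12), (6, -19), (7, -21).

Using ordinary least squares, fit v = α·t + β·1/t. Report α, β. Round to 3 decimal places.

Entries of AᵀA: Σt·t = 98, Σt·1/t = 4, Σ1/t·1/t = 361/882.
For Aᵀv: Σt·v = -309, Σ1/t·v = -79/6.
AᵀA·[α, β]ᵀ = Aᵀv becomes [[98, 4]; [4, 361/882]]·[α, β]ᵀ = [-309, -79/6]ᵀ.
Eliminating β: (361/882)·(row 1) − 4·(row 2) gives (217/9)·α = (361/882)·(-309) − 4·(-79/6) = -7233/98, so α = -65097/21266.
Then β = ((-79/6) − 4·(-65097/21266))/(361/882) = -489/217.

α = -3.061, β = -2.253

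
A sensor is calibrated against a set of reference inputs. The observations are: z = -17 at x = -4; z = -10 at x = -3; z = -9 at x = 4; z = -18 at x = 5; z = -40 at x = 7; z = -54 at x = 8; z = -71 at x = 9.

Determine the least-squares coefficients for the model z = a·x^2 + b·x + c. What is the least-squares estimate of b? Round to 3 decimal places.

Normal-equation sums: Σx^2·x^2 = 14276, Σx^2·x = 1682, Σx^2 = 260, Σx·x = 260, Σx = 26, Σ1 = 7.
And Σx^2·z = -12123, Σx·z = -1379, Σz = -219.
So AᵀA·[a, b, c]ᵀ = Aᵀz: [[14276, 1682, 260]; [1682, 260, 26]; [260, 26, 7]]·[a, b, c]ᵀ = [-12123, -1379, -219]ᵀ.
Row-reducing yields a = -863657/846258, b = 856679/846258, c = 403492/141043.

b = 1.012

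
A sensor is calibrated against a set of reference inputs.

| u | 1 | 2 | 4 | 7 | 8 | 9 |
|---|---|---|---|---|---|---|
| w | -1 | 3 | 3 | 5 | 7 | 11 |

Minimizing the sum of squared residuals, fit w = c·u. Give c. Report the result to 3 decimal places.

c = 0.963

Sums needed: Σu·u = 215.
And Σu·w = 207.
So MᵀM·[c]ᵀ = Mᵀw: [[215]]·[c]ᵀ = [207]ᵀ.
Hence c = 207 / 215 ≈ 0.962791.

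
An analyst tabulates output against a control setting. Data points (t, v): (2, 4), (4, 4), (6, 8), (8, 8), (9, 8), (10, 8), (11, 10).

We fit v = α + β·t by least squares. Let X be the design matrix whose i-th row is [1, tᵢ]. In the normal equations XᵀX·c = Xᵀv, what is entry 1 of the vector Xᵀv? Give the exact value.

Entry 1 ↔ basis 1, so (Xᵀv)_{1} = Σᵢ vᵢ = (1)·(4) + (1)·(4) + (1)·(8) + (1)·(8) + (1)·(8) + (1)·(8) + (1)·(10) = 50.

50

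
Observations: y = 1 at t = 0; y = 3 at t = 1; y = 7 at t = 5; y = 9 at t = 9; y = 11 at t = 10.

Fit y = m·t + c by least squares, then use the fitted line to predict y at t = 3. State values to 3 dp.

ŷ = 4.395

With design matrix M, MᵀM = [[207, 25]; [25, 5]] and Mᵀy = [229, 31]ᵀ.
Δ = 207·5 − 25² = 410.
m = (229·5 − 25·31)/410 = 37/41; c = (207·31 − 25·229)/410 = 346/205.
At t = 3: ŷ = (37/41)·(3) + (346/205)·(1) = 901/205.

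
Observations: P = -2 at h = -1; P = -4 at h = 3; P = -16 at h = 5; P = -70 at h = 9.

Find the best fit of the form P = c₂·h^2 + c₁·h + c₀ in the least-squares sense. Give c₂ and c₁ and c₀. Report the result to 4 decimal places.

With design matrix A, AᵀA = [[7268, 880, 116]; [880, 116, 16]; [116, 16, 4]] and AᵀP = [-6108, -720, -92]ᵀ.
Inverting the 3×3 Gram matrix, [c₂, c₁, c₀]ᵀ = [-13/12, 74/39, 43/52]ᵀ.

c₂ = -1.0833, c₁ = 1.8974, c₀ = 0.8269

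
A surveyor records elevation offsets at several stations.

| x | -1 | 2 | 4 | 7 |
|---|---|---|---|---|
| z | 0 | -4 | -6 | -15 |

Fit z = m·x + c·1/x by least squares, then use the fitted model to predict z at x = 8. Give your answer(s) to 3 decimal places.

ẑ = -16.315

Entries of AᵀA: Σx·x = 70, Σx·1/x = 4, Σ1/x·1/x = 1045/784.
And Σx·z = -137, Σ1/x·z = -79/14.
Determinant 70·(1045/784) − 4² = 4329/56.
m = ((-137)·(1045/784) − 4·(-79/14))/(4329/56) = -13941/6734; c = (70·(-79/14) − 4·(-137))/(4329/56) = 952/481.
At x = 8: ẑ = (-13941/6734)·(8) + (952/481)·(1/8) = -54931/3367.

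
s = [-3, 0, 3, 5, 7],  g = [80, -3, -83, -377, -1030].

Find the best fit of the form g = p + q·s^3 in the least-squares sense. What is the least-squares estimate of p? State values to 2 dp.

Sums needed: Σ1 = 5, Σs^3 = 468, Σs^3·s^3 = 134732.
Right-hand side: Σg = -1413, Σs^3·g = -404816.
So XᵀX·[p, q]ᵀ = Xᵀg: [[5, 468]; [468, 134732]]·[p, q]ᵀ = [-1413, -404816]ᵀ.
Eliminating q: 134732·(row 1) − 468·(row 2) gives 454636·p = 134732·(-1413) − 468·(-404816) = -922428, so p = -17739/8743.
Then q = ((-404816) − 468·(-17739/8743))/134732 = -340699/113659.

p = -2.03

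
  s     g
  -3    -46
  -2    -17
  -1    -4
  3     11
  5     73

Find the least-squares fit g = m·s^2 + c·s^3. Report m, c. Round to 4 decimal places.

The normal equations are: 804·m + 3092·c = 1438;  3092·m + 17148·c = 10804.
Determinant 804·17148 − 3092² = 4226528.
m = (1438·17148 − 3092·10804)/4226528 = -1093393/528316; c = (804·10804 − 3092·1438)/4226528 = 530015/528316.

m = -2.0696, c = 1.0032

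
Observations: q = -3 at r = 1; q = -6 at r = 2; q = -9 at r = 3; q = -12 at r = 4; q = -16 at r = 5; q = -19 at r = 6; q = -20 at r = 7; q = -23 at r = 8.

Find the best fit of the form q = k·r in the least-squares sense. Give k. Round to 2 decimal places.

k = -2.98

From the data, Σr·r = 204.
Right-hand side: Σr·q = -608.
k = (-608)/204 = -2.98039.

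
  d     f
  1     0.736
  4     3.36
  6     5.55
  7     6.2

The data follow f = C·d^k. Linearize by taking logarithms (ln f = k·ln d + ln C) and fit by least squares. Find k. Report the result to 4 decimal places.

k = 1.1078

Linearized form: ln f = k·ln d + ln C. From the 4 transformed points,
Σln d = 5.1240, Σ(ln d)² = 8.9188, Σln f = 4.4438, Σln d·ln f = 8.3012.
Equations: 8.9188·k + 5.1240·ln C = 8.3012;  5.1240·k + 4·ln C = 4.4438.
Δ = 8.9188·4 − (5.1240)² = 9.4201; k = (8.3012·4 − 5.1240·4.4438)/9.4201 = 1.10776, ln C = (8.9188·4.4438 − 5.1240·8.3012)/9.4201 = -0.30809.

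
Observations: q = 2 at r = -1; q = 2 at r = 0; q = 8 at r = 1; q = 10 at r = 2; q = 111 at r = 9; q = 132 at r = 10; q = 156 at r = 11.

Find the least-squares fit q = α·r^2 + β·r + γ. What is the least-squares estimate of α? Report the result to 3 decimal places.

α = 1.055

Entries of AᵀA: Σr^2·r^2 = 31220, Σr^2·r = 3068, Σr^2 = 308, Σr·r = 308, Σr = 32, Σ1 = 7.
Right-hand side: Σr^2·q = 41117, Σr·q = 4061, Σq = 421.
So AᵀA·[α, β, γ]ᵀ = Aᵀq: [[31220, 3068, 308]; [3068, 308, 32]; [308, 32, 7]]·[α, β, γ]ᵀ = [41117, 4061, 421]ᵀ.
Solving the 3×3 system (Gaussian elimination) gives α = 31249/29624, β = 10085/4232, γ = 913/322.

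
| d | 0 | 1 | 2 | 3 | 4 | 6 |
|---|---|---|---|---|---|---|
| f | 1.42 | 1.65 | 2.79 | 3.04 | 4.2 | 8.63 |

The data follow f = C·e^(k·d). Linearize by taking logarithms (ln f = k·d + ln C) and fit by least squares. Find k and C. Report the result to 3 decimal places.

Linearized form: ln f = k·d + ln C. From the 6 transformed points,
Σd = 16.0000, Σ(d)² = 66.0000, Σln f = 6.5797, Σd·ln f = 24.5602.
Equations: 66.0000·k + 16.0000·ln C = 24.5602;  16.0000·k + 6·ln C = 6.5797.
Slope k = (n·Σd·ln f − Σd·Σln f)/(n·Σ(d)² − (Σd)²) = (6·24.5602 − 16.0000·6.5797)/140.0000 = 0.30062; ln C = (Σln f − k·Σd)/n = 0.29496, so C = exp(0.29496) = 1.34307.

k = 0.301, C = 1.343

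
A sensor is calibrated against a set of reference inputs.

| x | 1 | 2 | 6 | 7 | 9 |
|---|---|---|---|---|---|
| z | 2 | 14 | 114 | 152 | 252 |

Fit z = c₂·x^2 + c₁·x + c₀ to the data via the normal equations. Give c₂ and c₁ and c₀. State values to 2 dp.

c₂ = 2.99, c₁ = 1.17, c₀ = -1.36

From the data, Σx^2·x^2 = 10275, Σx^2·x = 1297, Σx^2 = 171, Σx·x = 171, Σx = 25, Σ1 = 5.
Right-hand side: Σx^2·z = 32022, Σx·z = 4046, Σz = 534.
So AᵀA·[c₂, c₁, c₀]ᵀ = Aᵀz: [[10275, 1297, 171]; [1297, 171, 25]; [171, 25, 5]]·[c₂, c₁, c₀]ᵀ = [32022, 4046, 534]ᵀ.
Inverting the 3×3 Gram matrix, [c₂, c₁, c₀]ᵀ = [15457/5168, 357/304, -879/646]ᵀ.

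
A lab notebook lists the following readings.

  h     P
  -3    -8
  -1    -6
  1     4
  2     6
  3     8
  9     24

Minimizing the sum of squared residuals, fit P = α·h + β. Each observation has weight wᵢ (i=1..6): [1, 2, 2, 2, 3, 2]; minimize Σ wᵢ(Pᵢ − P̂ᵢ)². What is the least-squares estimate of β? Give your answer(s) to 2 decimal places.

Setting ∂/∂α … = 0 gives: 210·α + 28·β = 572;  28·α + 12·β = 72.
Eliminating β: 12·(row 1) − 28·(row 2) gives 1736·α = 12·572 − 28·72 = 4848, so α = 606/217.
Then β = (72 − 28·(606/217))/12 = -16/31.

β = -0.52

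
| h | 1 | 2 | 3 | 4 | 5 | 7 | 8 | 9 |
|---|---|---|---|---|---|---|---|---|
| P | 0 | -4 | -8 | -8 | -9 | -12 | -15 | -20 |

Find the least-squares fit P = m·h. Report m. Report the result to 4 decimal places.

m = -1.9799

AᵀA·[m]ᵀ = AᵀP reads: 249·m = -493.
(Σh·h = 249, Σh·P = -493.)
Hence m = -493 / 249 ≈ -1.97992.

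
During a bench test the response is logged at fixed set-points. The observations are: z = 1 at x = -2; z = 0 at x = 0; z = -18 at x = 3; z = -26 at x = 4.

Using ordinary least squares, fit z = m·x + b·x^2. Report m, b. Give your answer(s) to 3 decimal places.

m = -2.640, b = -1.005

Entries of MᵀM: Σx·x = 29, Σx·x^2 = 83, Σx^2·x^2 = 353.
Moment sums: Σx·z = -160, Σx^2·z = -574.
MᵀM·[m, b]ᵀ = Mᵀz becomes [[29, 83]; [83, 353]]·[m, b]ᵀ = [-160, -574]ᵀ.
Eliminating b: 353·(row 1) − 83·(row 2) gives 3348·m = 353·(-160) − 83·(-574) = -8838, so m = -491/186.
Then b = ((-574) − 83·(-491/186))/353 = -187/186.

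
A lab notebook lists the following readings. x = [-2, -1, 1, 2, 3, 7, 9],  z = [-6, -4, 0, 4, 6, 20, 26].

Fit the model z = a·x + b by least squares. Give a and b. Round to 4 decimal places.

a = 2.9883, b = -1.5396

Entries of AᵀA: Σx·x = 149, Σx = 19, Σ1 = 7.
Right-hand side: Σx·z = 416, Σz = 46.
det = 149·7 − 19² = 682.
a = (416·7 − 19·46)/682 = 1019/341; b = (149·46 − 19·416)/682 = -525/341.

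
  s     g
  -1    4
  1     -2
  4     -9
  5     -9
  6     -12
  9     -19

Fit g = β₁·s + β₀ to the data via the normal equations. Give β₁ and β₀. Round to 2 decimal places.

β₁ = -2.22, β₀ = 1.04

From the data, Σs·s = 160, Σs = 24, Σ1 = 6.
Moment sums: Σs·g = -330, Σg = -47.
AᵀA·[β₁, β₀]ᵀ = Aᵀg becomes [[160, 24]; [24, 6]]·[β₁, β₀]ᵀ = [-330, -47]ᵀ.
Δ = 160·6 − 24² = 384.
β₁ = ((-330)·6 − 24·(-47))/384 = -71/32; β₀ = (160·(-47) − 24·(-330))/384 = 25/24.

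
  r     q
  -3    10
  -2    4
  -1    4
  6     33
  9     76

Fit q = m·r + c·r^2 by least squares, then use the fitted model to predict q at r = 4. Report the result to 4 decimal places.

q̂ = 14.0516

With design matrix X, XᵀX = [[131, 909]; [909, 7955]] and Xᵀq = [840, 7454]ᵀ.
Eliminating c: 7955·(row 1) − 909·(row 2) gives 215824·m = 7955·840 − 909·7454 = -93486, so m = -46743/107912.
Then c = (7454 − 909·(-46743/107912))/7955 = 106457/107912.
At r = 4: q̂ = (-46743/107912)·(4) + (106457/107912)·(16) = 54155/3854.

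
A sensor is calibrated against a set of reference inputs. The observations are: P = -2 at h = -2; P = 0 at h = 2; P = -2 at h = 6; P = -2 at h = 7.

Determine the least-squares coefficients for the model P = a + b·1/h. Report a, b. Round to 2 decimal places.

a = -1.62, b = 1.61

With design matrix A, AᵀA = [[4, 13/42]; [13/42, 967/1764]] and AᵀP = [-6, 8/21]ᵀ.
Determinant 4·(967/1764) − (13/42)² = 411/196.
a = ((-6)·(967/1764) − (13/42)·(8/21))/(411/196) = -6010/3699; b = (4·(8/21) − (13/42)·(-6))/(411/196) = 1988/1233.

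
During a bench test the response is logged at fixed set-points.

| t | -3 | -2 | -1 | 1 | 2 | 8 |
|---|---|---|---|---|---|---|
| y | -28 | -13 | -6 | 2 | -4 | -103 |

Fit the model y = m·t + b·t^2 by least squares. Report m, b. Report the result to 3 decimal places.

The normal system MᵀM·[m, b]ᵀ = Mᵀy is [[83, 485]; [485, 4211]]·[m, b]ᵀ = [-714, -6916]ᵀ.
Eliminating b: 4211·(row 1) − 485·(row 2) gives 114288·m = 4211·(-714) − 485·(-6916) = 347606, so m = 173803/57144.
Then b = ((-6916) − 485·(173803/57144))/4211 = -113869/57144.

m = 3.041, b = -1.993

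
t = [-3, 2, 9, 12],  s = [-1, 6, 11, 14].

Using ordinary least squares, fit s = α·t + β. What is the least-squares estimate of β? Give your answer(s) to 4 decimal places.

β = 2.7174

Entries of MᵀM: Σt·t = 238, Σt = 20, Σ1 = 4.
Moment sums: Σt·s = 282, Σs = 30.
MᵀM·[α, β]ᵀ = Mᵀs becomes [[238, 20]; [20, 4]]·[α, β]ᵀ = [282, 30]ᵀ.
det = 238·4 − 20² = 552.
α = (282·4 − 20·30)/552 = 22/23; β = (238·30 − 20·282)/552 = 125/46.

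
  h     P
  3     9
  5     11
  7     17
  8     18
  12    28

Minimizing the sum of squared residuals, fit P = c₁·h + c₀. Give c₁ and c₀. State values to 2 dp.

c₁ = 2.17, c₀ = 1.38

The normal equations are: 291·c₁ + 35·c₀ = 681;  35·c₁ + 5·c₀ = 83.
(Σh·h = 291, Σh = 35, Σ1 = 5, Σh·P = 681, ΣP = 83.)
Determinant 291·5 − 35² = 230.
c₁ = (681·5 − 35·83)/230 = 50/23; c₀ = (291·83 − 35·681)/230 = 159/115.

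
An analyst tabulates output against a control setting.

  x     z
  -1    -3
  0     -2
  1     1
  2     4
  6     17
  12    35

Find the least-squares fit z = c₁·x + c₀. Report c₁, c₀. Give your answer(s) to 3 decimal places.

c₁ = 3.022, c₀ = -1.408

Sums needed: Σx·x = 186, Σx = 20, Σ1 = 6.
Right-hand side: Σx·z = 534, Σz = 52.
Normal equations: [[186, 20]; [20, 6]]·[c₁, c₀]ᵀ = [534, 52]ᵀ.
Determinant 186·6 − 20² = 716.
c₁ = (534·6 − 20·52)/716 = 541/179; c₀ = (186·52 − 20·534)/716 = -252/179.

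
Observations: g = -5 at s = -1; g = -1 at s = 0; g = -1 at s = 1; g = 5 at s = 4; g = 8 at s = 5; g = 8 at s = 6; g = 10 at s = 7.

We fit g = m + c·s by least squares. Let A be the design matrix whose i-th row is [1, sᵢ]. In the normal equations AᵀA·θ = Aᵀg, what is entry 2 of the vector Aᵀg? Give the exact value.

Entry 2 ↔ basis s, so (Aᵀg)_{2} = Σᵢ (s)·gᵢ = (-1)·(-5) + (0)·(-1) + (1)·(-1) + (4)·(5) + (5)·(8) + (6)·(8) + (7)·(10) = 182.

182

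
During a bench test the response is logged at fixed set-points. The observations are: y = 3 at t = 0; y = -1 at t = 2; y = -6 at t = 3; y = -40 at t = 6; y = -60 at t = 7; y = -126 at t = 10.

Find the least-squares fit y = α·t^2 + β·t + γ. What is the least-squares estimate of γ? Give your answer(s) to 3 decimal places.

Normal-equation sums: Σt^2·t^2 = 13794, Σt^2·t = 1594, Σt^2 = 198, Σt·t = 198, Σt = 28, Σ1 = 6.
Right-hand side: Σt^2·y = -17038, Σt·y = -1940, Σy = -230.
Normal equations: [[13794, 1594, 198]; [1594, 198, 28]; [198, 28, 6]]·[α, β, γ]ᵀ = [-17038, -1940, -230]ᵀ.
Solving the 3×3 system (Gaussian elimination) gives α = -41624/29955, β = 1908/1997, γ = 91757/29955.

γ = 3.063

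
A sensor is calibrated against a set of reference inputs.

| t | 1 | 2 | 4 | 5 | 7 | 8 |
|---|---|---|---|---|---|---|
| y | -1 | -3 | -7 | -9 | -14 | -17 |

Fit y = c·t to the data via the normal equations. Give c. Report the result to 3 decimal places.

Sums needed: Σt·t = 159.
And Σt·y = -314.
So MᵀM·[c]ᵀ = Mᵀy: [[159]]·[c]ᵀ = [-314]ᵀ.
c = (-314)/159 = -1.97484.

c = -1.975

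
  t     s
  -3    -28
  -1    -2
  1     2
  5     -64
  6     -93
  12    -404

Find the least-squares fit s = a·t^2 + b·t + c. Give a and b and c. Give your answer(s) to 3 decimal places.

MᵀM·[a, b, c]ᵀ = Mᵀs reads: 22740·a + 2042·b + 216·c = -63376;  2042·a + 216·b + 20·c = -5638;  216·a + 20·b + 6·c = -589.
(Σt^2·t^2 = 22740, Σt^2·t = 2042, Σt^2 = 216, Σt·t = 216, Σt = 20, Σ1 = 6, Σt^2·s = -63376, Σt·s = -5638, Σs = -589.)
Row-reducing yields a = -359944/121735, b = 190918/121735, c = 742543/243470.

a = -2.957, b = 1.568, c = 3.050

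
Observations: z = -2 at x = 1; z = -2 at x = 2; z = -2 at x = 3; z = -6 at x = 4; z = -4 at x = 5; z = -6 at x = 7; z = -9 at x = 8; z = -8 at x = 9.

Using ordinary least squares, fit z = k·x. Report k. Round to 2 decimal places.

With design matrix M, MᵀM = [[249]] and Mᵀz = [-242]ᵀ.
k = (-242)/249 = -0.971888.

k = -0.97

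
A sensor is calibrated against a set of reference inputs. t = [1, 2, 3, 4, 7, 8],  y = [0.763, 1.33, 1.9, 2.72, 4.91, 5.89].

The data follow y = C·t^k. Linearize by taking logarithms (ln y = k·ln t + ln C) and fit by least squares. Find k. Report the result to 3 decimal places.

Taking logs, ln y = k·ln t + ln C, so regress ln y on ln t.
AᵀA = [[11.7199, 7.2034]; [7.2034, 6]], rhs = [9.0738, 5.0217]ᵀ  (here Σln t = 7.2034, Σ(ln t)² = 11.7199, Σln y = 5.0217, Σln t·ln y = 9.0738).
Slope k = (n·Σln t·ln y − Σln t·Σln y)/(n·Σ(ln t)² − (Σln t)²) = (6·9.0738 − 7.2034·5.0217)/18.4301 = 0.99130; ln C = (Σln y − k·Σln t)/n = -0.35317.

k = 0.991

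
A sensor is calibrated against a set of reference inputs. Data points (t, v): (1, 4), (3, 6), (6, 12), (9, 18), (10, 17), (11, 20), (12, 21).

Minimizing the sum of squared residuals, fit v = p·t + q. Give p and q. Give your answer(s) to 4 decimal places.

Setting ∂/∂p … = 0 gives: 492·p + 52·q = 898;  52·p + 7·q = 98.
(Σt·t = 492, Σt = 52, Σ1 = 7, Σt·v = 898, Σv = 98.)
det = 492·7 − 52² = 740.
p = (898·7 − 52·98)/740 = 119/74; q = (492·98 − 52·898)/740 = 76/37.

p = 1.6081, q = 2.0541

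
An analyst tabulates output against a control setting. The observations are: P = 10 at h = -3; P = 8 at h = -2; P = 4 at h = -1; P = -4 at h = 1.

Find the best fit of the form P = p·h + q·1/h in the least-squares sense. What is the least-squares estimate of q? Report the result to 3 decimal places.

Forming XᵀX = [[15, 4]; [4, 85/36]] and XᵀP = [-54, -46/3]ᵀ gives XᵀX·[p, q]ᵀ = XᵀP.
Δ = 15·(85/36) − 4² = 233/12.
p = ((-54)·(85/36) − 4·(-46/3))/(233/12) = -794/233; q = (15·(-46/3) − 4·(-54))/(233/12) = -168/233.

q = -0.721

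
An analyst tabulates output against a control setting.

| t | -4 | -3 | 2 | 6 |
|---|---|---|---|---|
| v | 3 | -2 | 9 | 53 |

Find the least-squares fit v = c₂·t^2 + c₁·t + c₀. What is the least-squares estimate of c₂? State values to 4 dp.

Normal-equation sums: Σt^2·t^2 = 1649, Σt^2·t = 133, Σt^2 = 65, Σt·t = 65, Σt = 1, Σ1 = 4.
Right-hand side: Σt^2·v = 1974, Σt·v = 330, Σv = 63.
Row-reducing yields c₂ = 276/275, c₁ = 837/275, c₀ = -33/25.

c₂ = 1.0036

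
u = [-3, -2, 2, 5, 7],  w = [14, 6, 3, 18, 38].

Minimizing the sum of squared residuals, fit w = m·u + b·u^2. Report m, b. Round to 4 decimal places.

Compute the Gram sums: Σu·u = 91, Σu·u^2 = 441, Σu^2·u^2 = 3139.
And Σu·w = 308, Σu^2·w = 2474.
Normal equations: [[91, 441]; [441, 3139]]·[m, b]ᵀ = [308, 2474]ᵀ.
Determinant 91·3139 − 441² = 91168.
m = (308·3139 − 441·2474)/91168 = -8873/6512; b = (91·2474 − 441·308)/91168 = 6379/6512.

m = -1.3626, b = 0.9796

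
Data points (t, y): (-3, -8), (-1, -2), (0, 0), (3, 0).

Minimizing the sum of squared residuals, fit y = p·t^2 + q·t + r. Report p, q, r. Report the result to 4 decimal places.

p = -0.4333, q = 1.3400, r = -0.1067

Forming AᵀA = [[163, -1, 19]; [-1, 19, -1]; [19, -1, 4]] and Aᵀy = [-74, 26, -10]ᵀ gives AᵀA·[p, q, r]ᵀ = Aᵀy.
Solving the 3×3 system (Gaussian elimination) gives p = -13/30, q = 67/50, r = -8/75.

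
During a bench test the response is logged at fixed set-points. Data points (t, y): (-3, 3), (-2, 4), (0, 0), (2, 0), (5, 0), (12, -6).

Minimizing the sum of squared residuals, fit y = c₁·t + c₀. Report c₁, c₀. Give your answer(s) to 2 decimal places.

c₁ = -0.60, c₀ = 1.56

With design matrix A, AᵀA = [[186, 14]; [14, 6]] and Aᵀy = [-89, 1]ᵀ.
Eliminating c₀: 6·(row 1) − 14·(row 2) gives 920·c₁ = 6·(-89) − 14·1 = -548, so c₁ = -137/230.
Then c₀ = (1 − 14·(-137/230))/6 = 179/115.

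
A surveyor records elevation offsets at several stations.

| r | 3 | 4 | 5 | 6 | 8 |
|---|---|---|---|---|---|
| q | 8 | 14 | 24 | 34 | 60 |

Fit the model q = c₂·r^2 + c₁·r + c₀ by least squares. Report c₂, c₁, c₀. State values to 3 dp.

Entries of XᵀX: Σr^2·r^2 = 6354, Σr^2·r = 944, Σr^2 = 150, Σr·r = 150, Σr = 26, Σ1 = 5.
Right-hand side: Σr^2·q = 5960, Σr·q = 884, Σq = 140.
Row-reducing yields c₂ = 580/679, c₁ = 730/679, c₀ = -312/97.

c₂ = 0.854, c₁ = 1.075, c₀ = -3.216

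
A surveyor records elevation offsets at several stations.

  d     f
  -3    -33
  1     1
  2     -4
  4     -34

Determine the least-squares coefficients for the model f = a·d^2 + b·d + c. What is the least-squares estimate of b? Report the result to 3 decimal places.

b = 2.792

From the data, Σd^2·d^2 = 354, Σd^2·d = 46, Σd^2 = 30, Σd·d = 30, Σd = 4, Σ1 = 4.
Right-hand side: Σd^2·f = -856, Σd·f = -44, Σf = -70.
Normal equations: [[354, 46, 30]; [46, 30, 4]; [30, 4, 4]]·[a, b, c]ᵀ = [-856, -44, -70]ᵀ.
Inverting the 3×3 Gram matrix, [a, b, c]ᵀ = [-4511/1549, 4325/1549, 2400/1549]ᵀ.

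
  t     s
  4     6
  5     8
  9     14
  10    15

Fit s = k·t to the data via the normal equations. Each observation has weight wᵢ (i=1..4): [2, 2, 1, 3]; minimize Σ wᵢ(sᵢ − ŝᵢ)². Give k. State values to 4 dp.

k = 1.5205

Normal-equation sums: Σwᵢ·t·t = 463.
For AᵀWs: Σwᵢ·t·s = 704.
k = 704/463 = 1.52052.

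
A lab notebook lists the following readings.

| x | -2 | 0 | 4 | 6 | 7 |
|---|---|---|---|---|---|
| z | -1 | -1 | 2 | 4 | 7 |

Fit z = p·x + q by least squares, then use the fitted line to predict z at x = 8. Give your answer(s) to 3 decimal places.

ẑ = 6.367

Forming MᵀM = [[105, 15]; [15, 5]] and Mᵀz = [83, 11]ᵀ gives MᵀM·[p, q]ᵀ = Mᵀz.
det = 105·5 − 15² = 300.
p = (83·5 − 15·11)/300 = 5/6; q = (105·11 − 15·83)/300 = -3/10.
At x = 8: ẑ = (5/6)·(8) + (-3/10)·(1) = 191/30.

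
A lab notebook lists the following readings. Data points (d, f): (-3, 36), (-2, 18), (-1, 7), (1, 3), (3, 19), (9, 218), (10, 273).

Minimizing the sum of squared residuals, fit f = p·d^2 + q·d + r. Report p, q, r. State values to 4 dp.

Setting ∂/∂p … = 0 gives: 16741·p + 1721·q + 205·r = 45535;  1721·p + 205·q + 17·r = 4601;  205·p + 17·q + 7·r = 574.
(Σd^2·d^2 = 16741, Σd^2·d = 1721, Σd^2 = 205, Σd·d = 205, Σd = 17, Σ1 = 7, Σd^2·f = 45535, Σd·f = 4601, Σf = 574.)
Row-reducing yields p = 151681/50904, q = -136081/50904, r = 2233/1818.

p = 2.9797, q = -2.6733, r = 1.2283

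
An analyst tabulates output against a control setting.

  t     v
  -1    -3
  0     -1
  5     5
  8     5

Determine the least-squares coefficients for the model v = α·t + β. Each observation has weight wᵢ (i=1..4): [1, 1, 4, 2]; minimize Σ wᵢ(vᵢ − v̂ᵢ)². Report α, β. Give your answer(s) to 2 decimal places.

α = 0.91, β = -0.74

Forming AᵀWA = [[229, 35]; [35, 8]] and AᵀWv = [183, 26]ᵀ gives AᵀWA·[α, β]ᵀ = AᵀWv.
det = 229·8 − 35² = 607.
α = (183·8 − 35·26)/607 = 554/607; β = (229·26 − 35·183)/607 = -451/607.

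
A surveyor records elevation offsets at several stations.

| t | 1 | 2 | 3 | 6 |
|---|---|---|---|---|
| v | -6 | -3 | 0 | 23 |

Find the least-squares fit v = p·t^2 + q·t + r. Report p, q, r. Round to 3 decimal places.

p = 0.890, q = -0.481, r = -6.177

The normal equations are: 1394·p + 252·q + 50·r = 810;  252·p + 50·q + 12·r = 126;  50·p + 12·q + 4·r = 14.
Solving the 3×3 system (Gaussian elimination) gives p = 161/181, q = -87/181, r = -1118/181.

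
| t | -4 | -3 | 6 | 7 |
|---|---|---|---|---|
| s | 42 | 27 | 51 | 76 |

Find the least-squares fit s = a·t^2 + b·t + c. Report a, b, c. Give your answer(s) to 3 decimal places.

a = 2.000, b = -3.079, c = -1.381

Entries of MᵀM: Σt^2·t^2 = 4034, Σt^2·t = 468, Σt^2 = 110, Σt·t = 110, Σt = 6, Σ1 = 4.
Moment sums: Σt^2·s = 6475, Σt·s = 589, Σs = 196.
MᵀM·[a, b, c]ᵀ = Mᵀs becomes [[4034, 468, 110]; [468, 110, 6]; [110, 6, 4]]·[a, b, c]ᵀ = [6475, 589, 196]ᵀ.
Solving the 3×3 system (Gaussian elimination) gives a = 2, b = -311/101, c = -279/202.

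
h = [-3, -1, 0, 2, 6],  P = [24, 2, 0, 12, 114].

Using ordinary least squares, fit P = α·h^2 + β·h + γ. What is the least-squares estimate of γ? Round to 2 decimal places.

The normal system MᵀM·[α, β, γ]ᵀ = MᵀP is [[1394, 196, 50]; [196, 50, 4]; [50, 4, 5]]·[α, β, γ]ᵀ = [4370, 634, 152]ᵀ.
Inverting the 3×3 Gram matrix, [α, β, γ]ᵀ = [571/187, 1873/2431, -166/221]ᵀ.

γ = -0.75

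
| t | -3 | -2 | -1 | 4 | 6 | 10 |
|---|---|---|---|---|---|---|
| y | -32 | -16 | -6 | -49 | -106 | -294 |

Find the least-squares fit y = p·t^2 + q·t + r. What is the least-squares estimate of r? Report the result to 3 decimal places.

r = -3.102

Forming AᵀA = [[11650, 1244, 166]; [1244, 166, 14]; [166, 14, 6]] and Aᵀy = [-34358, -3638, -503]ᵀ gives AᵀA·[p, q, r]ᵀ = Aᵀy.
Row-reducing yields p = -184333/62130, q = 180109/310650, r = -321227/103550.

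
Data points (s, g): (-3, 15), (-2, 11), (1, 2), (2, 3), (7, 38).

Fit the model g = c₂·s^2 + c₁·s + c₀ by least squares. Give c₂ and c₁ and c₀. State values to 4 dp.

c₂ = 0.9422, c₁ = -1.5735, c₀ = 2.7476

The normal equations are: 2515·c₂ + 317·c₁ + 67·c₀ = 2055;  317·c₂ + 67·c₁ + 5·c₀ = 207;  67·c₂ + 5·c₁ + 5·c₀ = 69.
(Σs^2·s^2 = 2515, Σs^2·s = 317, Σs^2 = 67, Σs·s = 67, Σs = 5, Σ1 = 5, Σs^2·g = 2055, Σs·g = 207, Σg = 69.)
Solving the 3×3 system (Gaussian elimination) gives c₂ = 14827/15736, c₁ = -24761/15736, c₀ = 10809/3934.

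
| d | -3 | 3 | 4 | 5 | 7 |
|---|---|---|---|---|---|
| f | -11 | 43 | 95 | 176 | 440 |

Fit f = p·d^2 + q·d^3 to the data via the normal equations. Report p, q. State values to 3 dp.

Sums needed: Σd^2·d^2 = 3444, Σd^2·d^3 = 20956, Σd^3·d^3 = 138828.
Right-hand side: Σd^2·f = 27768, Σd^3·f = 180458.
So MᵀM·[p, q]ᵀ = Mᵀf: [[3444, 20956]; [20956, 138828]]·[p, q]ᵀ = [27768, 180458]ᵀ.
Eliminating q: 138828·(row 1) − 20956·(row 2) gives 38969696·p = 138828·27768 − 20956·180458 = 73298056, so p = 9162257/4871212.
Then q = (180458 − 20956·(9162257/4871212))/138828 = 4948893/4871212.

p = 1.881, q = 1.016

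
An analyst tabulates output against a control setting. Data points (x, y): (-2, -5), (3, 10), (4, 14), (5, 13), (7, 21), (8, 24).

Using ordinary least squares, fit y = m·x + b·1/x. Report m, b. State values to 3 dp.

Entries of MᵀM: Σx·x = 167, Σx·1/x = 6, Σ1/x·1/x = 352549/705600.
Right-hand side: Σx·y = 500, Σ1/x·y = 269/15.
So MᵀM·[m, b]ᵀ = Mᵀy: [[167, 6]; [6, 352549/705600]]·[m, b]ᵀ = [500, 269/15]ᵀ.
det = 167·(352549/705600) − 6² = 33474083/705600.
m = (500·(352549/705600) − 6·(269/15))/(33474083/705600) = 100351940/33474083; b = (167·(269/15) − 6·500)/(33474083/705600) = -3622080/33474083.

m = 2.998, b = -0.108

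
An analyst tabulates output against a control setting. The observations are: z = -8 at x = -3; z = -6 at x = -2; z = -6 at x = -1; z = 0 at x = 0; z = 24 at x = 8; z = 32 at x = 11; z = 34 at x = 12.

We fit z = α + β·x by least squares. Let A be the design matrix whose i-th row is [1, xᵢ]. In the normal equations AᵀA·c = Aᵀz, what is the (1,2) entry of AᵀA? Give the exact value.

Row 1 ↔ basis 1, column 2 ↔ basis x, so (AᵀA)_{1,2} = Σᵢ x = (1)·(-3) + (1)·(-2) + (1)·(-1) + (1)·(0) + (1)·(8) + (1)·(11) + (1)·(12) = 25.

25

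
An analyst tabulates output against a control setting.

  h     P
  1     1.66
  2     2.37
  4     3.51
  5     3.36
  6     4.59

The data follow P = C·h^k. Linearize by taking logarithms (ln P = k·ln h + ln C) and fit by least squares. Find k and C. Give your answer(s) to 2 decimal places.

k = 0.52, C = 1.65

Linearized form: ln P = k·ln h + ln C. From the 5 transformed points,
XᵀX = [[8.2030, 5.4806]; [5.4806, 5]], rhs = [7.0197, 5.3611]ᵀ  (here Σln h = 5.4806, Σ(ln h)² = 8.2030, Σln P = 5.3611, Σln h·ln P = 7.0197).
Slope k = (n·Σln h·ln P − Σln h·Σln P)/(n·Σ(ln h)² − (Σln h)²) = (5·7.0197 − 5.4806·5.3611)/10.9774 = 0.52072; ln C = (Σln P − k·Σln h)/n = 0.50145, so C = exp(0.50145) = 1.65111.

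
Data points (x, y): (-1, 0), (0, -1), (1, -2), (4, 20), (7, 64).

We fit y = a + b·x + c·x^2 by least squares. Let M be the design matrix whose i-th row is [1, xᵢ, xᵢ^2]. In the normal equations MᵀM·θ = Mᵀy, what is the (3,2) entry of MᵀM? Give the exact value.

407

Row 3 ↔ basis x^2, column 2 ↔ basis x, so (MᵀM)_{3,2} = Σᵢ (x^2)·(x) = (1)·(-1) + (0)·(0) + (1)·(1) + (16)·(4) + (49)·(7) = 407.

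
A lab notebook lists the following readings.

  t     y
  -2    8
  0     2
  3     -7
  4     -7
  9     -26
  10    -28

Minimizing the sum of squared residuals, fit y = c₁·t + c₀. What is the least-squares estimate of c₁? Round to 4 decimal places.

c₁ = -3.0439

From the data, Σt·t = 210, Σt = 24, Σ1 = 6.
For Xᵀy: Σt·y = -579, Σy = -58.
Determinant 210·6 − 24² = 684.
c₁ = ((-579)·6 − 24·(-58))/684 = -347/114; c₀ = (210·(-58) − 24·(-579))/684 = 143/57.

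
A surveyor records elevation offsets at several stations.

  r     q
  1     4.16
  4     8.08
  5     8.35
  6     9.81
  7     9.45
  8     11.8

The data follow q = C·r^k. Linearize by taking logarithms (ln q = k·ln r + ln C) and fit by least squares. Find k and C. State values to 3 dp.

With ln qᵢ as the transformed response and ln rᵢ as the regressor:
Σln r = 8.8128, Σ(ln r)² = 15.8331, Σln q = 12.6347, Σln r·ln q = 19.9063.
Equations: 15.8331·k + 8.8128·ln C = 19.9063;  8.8128·k + 6·ln C = 12.6347.
Δ = 15.8331·6 − (8.8128)² = 17.3327; k = (19.9063·6 − 8.8128·12.6347)/17.3327 = 0.46676, ln C = (15.8331·12.6347 − 8.8128·19.9063)/17.3327 = 1.42020, so C = exp(1.42020) = 4.13796.

k = 0.467, C = 4.138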